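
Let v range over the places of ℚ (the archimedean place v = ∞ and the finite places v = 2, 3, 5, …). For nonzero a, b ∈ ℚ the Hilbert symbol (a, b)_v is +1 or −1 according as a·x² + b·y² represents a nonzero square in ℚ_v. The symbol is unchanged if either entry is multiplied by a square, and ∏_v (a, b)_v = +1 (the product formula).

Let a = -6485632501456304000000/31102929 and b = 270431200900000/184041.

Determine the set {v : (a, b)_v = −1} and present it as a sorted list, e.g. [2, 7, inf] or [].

Mod squares: a ≡ -3059, b ≡ 10. Check v ∈ {∞, 2, 3, 5, 7, 11, 13, 17, 19, 23}.
v=23: a=23^3·(≡7), b=23^2·(≡7) mod 23; (7|23)=-1, (7|23)=-1; (−1)^{3·2·11}·(-1)^2·(-1)^3 = -1.
v=5: a=5^6·(≡1), b=5^5·(≡3) mod 5; (1|5)=+1, (3|5)=-1; (−1)^{6·5·2}·(+1)^5·(-1)^6 = +1.
v=2: v_2(a)=10, v_2(b)=5; units ≡ 5, 5 (mod 8); ε·ε+αω+βω = 0·0+10·1+5·1 ≡ 1  ⇒  (a,b)_2 = -1.
v=11: a=11^-2·(≡2), b=11^-2·(≡10) mod 11; (2|11)=-1, (10|11)=-1; (−1)^{-2·-2·5}·(-1)^-2·(-1)^-2 = +1.
v=19: a=19^3·(≡15), b=19^2·(≡14) mod 19; (15|19)=-1, (14|19)=-1; (−1)^{3·2·9}·(-1)^2·(-1)^3 = -1.
v=13: a=13^-4·(≡9), b=13^-2·(≡1) mod 13; (9|13)=+1, (1|13)=+1; (−1)^{-4·-2·6}·(+1)^-2·(+1)^-4 = +1.
v=17: a=17^2·(≡1), b=17^2·(≡11) mod 17; (1|17)=+1, (11|17)=-1; (−1)^{2·2·8}·(+1)^2·(-1)^2 = +1.
v=3: a=3^-2·(≡1), b=3^-2·(≡1) mod 3; (1|3)=+1, (1|3)=+1; (−1)^{-2·-2·1}·(+1)^-2·(+1)^-2 = +1.
v=7: a=7^5·(≡1), b=7^2·(≡5) mod 7; (1|7)=+1, (5|7)=-1; (−1)^{5·2·3}·(+1)^2·(-1)^5 = -1.
v=∞: -3059 < 0 and 10 > 0  ⇒  (a,b)_∞ = +1.
|Ram(-3059, 10)| = 4, even; anisotropic at {2, 7, 19, 23}.

[2, 7, 19, 23]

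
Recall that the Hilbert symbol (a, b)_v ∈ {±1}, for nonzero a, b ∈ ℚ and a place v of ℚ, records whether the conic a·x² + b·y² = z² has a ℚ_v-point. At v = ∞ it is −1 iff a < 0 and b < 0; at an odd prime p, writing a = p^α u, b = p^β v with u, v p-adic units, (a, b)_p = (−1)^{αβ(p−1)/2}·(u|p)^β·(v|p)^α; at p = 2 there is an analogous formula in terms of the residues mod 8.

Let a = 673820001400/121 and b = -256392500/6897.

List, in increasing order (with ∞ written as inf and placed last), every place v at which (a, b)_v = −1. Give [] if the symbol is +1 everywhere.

[13, 19]

Mod squares: a ≡ 46, b ≡ -119301. Check v ∈ {∞, 2, 3, 5, 7, 11, 13, 19, 23}.
v=23: a=23^1·(≡13), b=23^1·(≡7) mod 23; (13|23)=+1, (7|23)=-1; (−1)^{1·1·11}·(+1)^1·(-1)^1 = +1.
v=5: a=5^2·(≡1), b=5^4·(≡1) mod 5; (1|5)=+1, (1|5)=+1; (−1)^{2·4·2}·(+1)^4·(+1)^2 = +1.
v=2: v_2(a)=3, v_2(b)=2; units ≡ 7, 3 (mod 8); ε·ε+αω+βω = 1·1+3·1+2·0 ≡ 0  ⇒  (a,b)_2 = +1.
v=19: a=19^2·(≡15), b=19^-1·(≡18) mod 19; (15|19)=-1, (18|19)=-1; (−1)^{2·-1·9}·(-1)^-1·(-1)^2 = -1.
v=7: a=7^4·(≡2), b=7^3·(≡1) mod 7; (2|7)=+1, (1|7)=+1; (−1)^{4·3·3}·(+1)^3·(+1)^4 = +1.
v=11: a=11^-2·(≡7), b=11^-2·(≡5) mod 11; (7|11)=-1, (5|11)=+1; (−1)^{-2·-2·5}·(-1)^-2·(+1)^-2 = +1.
v=3: a=3^0·(≡1), b=3^-1·(≡1) mod 3; (1|3)=+1, (1|3)=+1; (−1)^{0·-1·1}·(+1)^-1·(+1)^0 = +1.
v=13: a=13^2·(≡7), b=13^1·(≡3) mod 13; (7|13)=-1, (3|13)=+1; (−1)^{2·1·6}·(-1)^1·(+1)^2 = -1.
v=∞: 46 > 0 and -119301 < 0  ⇒  (a,b)_∞ = +1.
(46, -119301 / ℚ) ramifies at {13, 19}: a division algebra.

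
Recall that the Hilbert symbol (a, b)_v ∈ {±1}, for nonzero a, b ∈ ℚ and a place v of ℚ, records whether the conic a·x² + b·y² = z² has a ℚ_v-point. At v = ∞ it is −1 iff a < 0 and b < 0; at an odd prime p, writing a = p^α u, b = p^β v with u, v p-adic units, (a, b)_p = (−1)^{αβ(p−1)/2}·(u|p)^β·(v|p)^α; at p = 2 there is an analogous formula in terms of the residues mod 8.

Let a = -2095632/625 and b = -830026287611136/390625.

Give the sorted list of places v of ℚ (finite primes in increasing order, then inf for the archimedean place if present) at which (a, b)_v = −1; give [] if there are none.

(a, b) ≡ (-33, -21) mod (ℚ^×)²; places V = {2, 3, 5, 7, 11, ∞}.
(a,b)_∞: sgn(-33)=−, sgn(-21)=−, so -1.
(a,b)_7: α=2, u≡1; β=5, v≡1 (mod 7); (1|7)=+1, (1|7)=+1; sign (−1)^0·+1^5·+1^2 = +1.
(a,b)_11: α=1, u≡7; β=2, v≡1 (mod 11); (7|11)=-1, (1|11)=+1; sign (−1)^0·-1^2·+1^1 = +1.
(a,b)_5: α=-4, u≡3; β=-8, v≡4 (mod 5); (3|5)=-1, (4|5)=+1; sign (−1)^0·-1^-8·+1^-4 = +1.
(a,b)_3: α=5, u≡1; β=13, v≡2 (mod 3); (1|3)=+1, (2|3)=-1; sign (−1)^1·+1^13·-1^5 = +1.
(a,b)_2: α=4, β=8; u≡7, v≡3 (mod 8); ε(u)ε(v)=1·1, αω(v)=4·1, βω(u)=8·0; sum ≡ 1  ⇒  -1.
Ram(-33, -21) = {2, ∞}; no ℚ_2-point on the conic.

[2, inf]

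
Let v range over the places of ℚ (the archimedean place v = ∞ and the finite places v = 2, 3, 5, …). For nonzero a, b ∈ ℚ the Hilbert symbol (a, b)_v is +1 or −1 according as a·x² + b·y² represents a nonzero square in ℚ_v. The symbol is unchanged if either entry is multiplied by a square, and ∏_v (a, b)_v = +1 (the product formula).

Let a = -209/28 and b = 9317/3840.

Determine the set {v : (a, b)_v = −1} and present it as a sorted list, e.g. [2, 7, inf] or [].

Mod squares: a ≡ -1463, b ≡ 1155. Check v ∈ {∞, 2, 3, 5, 7, 11, 19}.
v=11: a=11^1·(≡6), b=11^3·(≡7) mod 11; (6|11)=-1, (7|11)=-1; (−1)^{1·3·5}·(-1)^3·(-1)^1 = -1.
v=5: a=5^0·(≡2), b=5^-1·(≡4) mod 5; (2|5)=-1, (4|5)=+1; (−1)^{0·-1·2}·(-1)^-1·(+1)^0 = -1.
v=∞: -1463 < 0 and 1155 > 0  ⇒  (a,b)_∞ = +1.
v=19: a=19^1·(≡3), b=19^0·(≡13) mod 19; (3|19)=-1, (13|19)=-1; (−1)^{1·0·9}·(-1)^0·(-1)^1 = -1.
v=7: a=7^-1·(≡2), b=7^1·(≡2) mod 7; (2|7)=+1, (2|7)=+1; (−1)^{-1·1·3}·(+1)^1·(+1)^-1 = -1.
v=2: v_2(a)=-2, v_2(b)=-8; units ≡ 1, 3 (mod 8); ε·ε+αω+βω = 0·1+-2·1+-8·0 ≡ 0  ⇒  (a,b)_2 = +1.
v=3: a=3^0·(≡1), b=3^-1·(≡1) mod 3; (1|3)=+1, (1|3)=+1; (−1)^{0·-1·1}·(+1)^-1·(+1)^0 = +1.
|Ram(-1463, 1155)| = 4, even; anisotropic at {5, 7, 11, 19}.

[5, 7, 11, 19]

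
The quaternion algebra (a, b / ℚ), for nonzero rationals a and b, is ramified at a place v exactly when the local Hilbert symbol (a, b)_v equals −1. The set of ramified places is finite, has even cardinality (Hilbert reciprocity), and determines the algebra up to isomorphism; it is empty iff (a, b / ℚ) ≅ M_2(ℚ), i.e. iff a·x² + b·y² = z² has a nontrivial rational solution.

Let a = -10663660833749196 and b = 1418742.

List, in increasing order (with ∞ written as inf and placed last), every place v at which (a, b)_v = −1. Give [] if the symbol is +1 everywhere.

Mod squares: a ≡ -78819, b ≡ 157638. Check v ∈ {∞, 2, 3, 7, 13, 43, 47}.
v=∞: -78819 < 0 and 157638 > 0  ⇒  (a,b)_∞ = +1.
v=2: v_2(a)=2, v_2(b)=1; units ≡ 5, 3 (mod 8); ε·ε+αω+βω = 0·1+2·1+1·1 ≡ 1  ⇒  (a,b)_2 = -1.
v=47: a=47^3·(≡39), b=47^1·(≡12) mod 47; (39|47)=-1, (12|47)=+1; (−1)^{3·1·23}·(-1)^1·(+1)^3 = +1.
v=43: a=43^3·(≡15), b=43^1·(≡13) mod 43; (15|43)=+1, (13|43)=+1; (−1)^{3·1·21}·(+1)^1·(+1)^3 = -1.
v=7: a=7^2·(≡2), b=7^0·(≡3) mod 7; (2|7)=+1, (3|7)=-1; (−1)^{2·0·3}·(+1)^0·(-1)^2 = +1.
v=3: a=3^1·(≡1), b=3^3·(≡1) mod 3; (1|3)=+1, (1|3)=+1; (−1)^{1·3·1}·(+1)^3·(+1)^1 = -1.
v=13: a=13^3·(≡2), b=13^1·(≡12) mod 13; (2|13)=-1, (12|13)=+1; (−1)^{3·1·6}·(-1)^1·(+1)^3 = -1.
(-78819, 157638 / ℚ) ramifies at {2, 3, 13, 43}: a division algebra.

[2, 3, 13, 43]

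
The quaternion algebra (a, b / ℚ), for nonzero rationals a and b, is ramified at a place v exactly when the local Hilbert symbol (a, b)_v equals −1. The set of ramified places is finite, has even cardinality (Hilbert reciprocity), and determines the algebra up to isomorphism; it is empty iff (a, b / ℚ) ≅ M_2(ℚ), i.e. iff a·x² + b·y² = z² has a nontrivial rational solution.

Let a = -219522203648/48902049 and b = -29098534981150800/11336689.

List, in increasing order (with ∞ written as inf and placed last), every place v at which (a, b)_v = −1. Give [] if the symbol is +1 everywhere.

Mod squares: a ≡ -27683, b ≡ -893. Check v ∈ {∞, 2, 3, 5, 7, 11, 13, 19, 31, 37, 47}.
v=13: a=13^0·(≡6), b=13^-2·(≡4) mod 13; (6|13)=-1, (4|13)=+1; (−1)^{0·-2·6}·(-1)^-2·(+1)^0 = +1.
v=37: a=37^-2·(≡30), b=37^-2·(≡32) mod 37; (30|37)=+1, (32|37)=-1; (−1)^{-2·-2·18}·(+1)^-2·(-1)^-2 = +1.
v=5: a=5^0·(≡3), b=5^2·(≡2) mod 5; (3|5)=-1, (2|5)=-1; (−1)^{0·2·2}·(-1)^2·(-1)^0 = +1.
v=2: v_2(a)=16, v_2(b)=4; units ≡ 5, 3 (mod 8); ε·ε+αω+βω = 0·1+16·1+4·1 ≡ 0  ⇒  (a,b)_2 = +1.
v=19: a=19^1·(≡1), b=19^1·(≡3) mod 19; (1|19)=+1, (3|19)=-1; (−1)^{1·1·9}·(+1)^1·(-1)^1 = +1.
v=7: a=7^-2·(≡2), b=7^-2·(≡6) mod 7; (2|7)=+1, (6|7)=-1; (−1)^{-2·-2·3}·(+1)^-2·(-1)^-2 = +1.
v=∞: -27683 < 0 and -893 < 0  ⇒  (a,b)_∞ = -1.
v=3: a=3^-6·(≡1), b=3^6·(≡1) mod 3; (1|3)=+1, (1|3)=+1; (−1)^{-6·6·1}·(+1)^6·(+1)^-6 = +1.
v=11: a=11^2·(≡4), b=11^2·(≡1) mod 11; (4|11)=+1, (1|11)=+1; (−1)^{2·2·5}·(+1)^2·(+1)^2 = +1.
v=31: a=31^1·(≡24), b=31^4·(≡6) mod 31; (24|31)=-1, (6|31)=-1; (−1)^{1·4·15}·(-1)^4·(-1)^1 = -1.
v=47: a=47^1·(≡43), b=47^1·(≡16) mod 47; (43|47)=-1, (16|47)=+1; (−1)^{1·1·23}·(-1)^1·(+1)^1 = +1.
(-27683, -893 / ℚ) ramifies at {31, ∞}: a division algebra.

[31, inf]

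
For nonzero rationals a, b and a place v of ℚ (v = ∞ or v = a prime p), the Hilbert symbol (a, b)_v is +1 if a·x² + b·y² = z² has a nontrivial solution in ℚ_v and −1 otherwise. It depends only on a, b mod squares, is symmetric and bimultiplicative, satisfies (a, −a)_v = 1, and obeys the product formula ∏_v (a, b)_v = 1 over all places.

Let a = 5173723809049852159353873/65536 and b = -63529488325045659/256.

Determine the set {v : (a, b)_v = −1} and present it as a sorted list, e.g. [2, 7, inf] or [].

Mod squares: a ≡ 13271937, b ≡ -38019. Check v ∈ {∞, 2, 3, 7, 19, 23, 29, 31, 37}.
v=19: a=19^1·(≡1), b=19^1·(≡2) mod 19; (1|19)=+1, (2|19)=-1; (−1)^{1·1·9}·(+1)^1·(-1)^1 = +1.
v=7: a=7^7·(≡5), b=7^4·(≡5) mod 7; (5|7)=-1, (5|7)=-1; (−1)^{7·4·3}·(-1)^4·(-1)^7 = -1.
v=31: a=31^3·(≡13), b=31^2·(≡5) mod 31; (13|31)=-1, (5|31)=+1; (−1)^{3·2·15}·(-1)^2·(+1)^3 = +1.
v=29: a=29^1·(≡25), b=29^1·(≡20) mod 29; (25|29)=+1, (20|29)=+1; (−1)^{1·1·14}·(+1)^1·(+1)^1 = +1.
v=3: a=3^3·(≡2), b=3^1·(≡2) mod 3; (2|3)=-1, (2|3)=-1; (−1)^{3·1·1}·(-1)^1·(-1)^3 = -1.
v=37: a=37^3·(≡14), b=37^2·(≡22) mod 37; (14|37)=-1, (22|37)=-1; (−1)^{3·2·18}·(-1)^2·(-1)^3 = -1.
v=∞: 13271937 > 0 and -38019 < 0  ⇒  (a,b)_∞ = +1.
v=23: a=23^4·(≡14), b=23^3·(≡12) mod 23; (14|23)=-1, (12|23)=+1; (−1)^{4·3·11}·(-1)^3·(+1)^4 = -1.
v=2: v_2(a)=-16, v_2(b)=-8; units ≡ 1, 5 (mod 8); ε·ε+αω+βω = 0·0+-16·1+-8·0 ≡ 0  ⇒  (a,b)_2 = +1.
(13271937, -38019 / ℚ) ramifies at {3, 7, 23, 37}: a division algebra.

[3, 7, 23, 37]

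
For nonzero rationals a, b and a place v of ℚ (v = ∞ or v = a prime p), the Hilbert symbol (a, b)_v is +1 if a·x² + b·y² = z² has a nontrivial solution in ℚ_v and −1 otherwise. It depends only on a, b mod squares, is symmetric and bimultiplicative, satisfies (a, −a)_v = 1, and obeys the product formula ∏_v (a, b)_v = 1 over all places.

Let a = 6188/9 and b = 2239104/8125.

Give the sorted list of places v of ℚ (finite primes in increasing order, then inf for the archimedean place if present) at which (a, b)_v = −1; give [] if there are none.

[2, 3, 13, 17]

(a, b) ≡ (1547, 9282) mod (ℚ^×)²; places V = {2, 3, 5, 7, 13, 17, ∞}.
(a,b)_3: α=-2, u≡2; β=1, v≡1 (mod 3); (2|3)=-1, (1|3)=+1; sign (−1)^0·-1^1·+1^-2 = -1.
(a,b)_7: α=1, u≡1; β=3, v≡5 (mod 7); (1|7)=+1, (5|7)=-1; sign (−1)^1·+1^3·-1^1 = +1.
(a,b)_2: α=2, β=7; u≡3, v≡1 (mod 8); ε(u)ε(v)=1·0, αω(v)=2·0, βω(u)=7·1; sum ≡ 1  ⇒  -1.
(a,b)_5: α=0, u≡2; β=-4, v≡3 (mod 5); (2|5)=-1, (3|5)=-1; sign (−1)^0·-1^-4·-1^0 = +1.
(a,b)_∞: sgn(1547)=+, sgn(9282)=+, so +1.
(a,b)_13: α=1, u≡11; β=-1, v≡10 (mod 13); (11|13)=-1, (10|13)=+1; sign (−1)^0·-1^-1·+1^1 = -1.
(a,b)_17: α=1, u≡14; β=1, v≡4 (mod 17); (14|17)=-1, (4|17)=+1; sign (−1)^0·-1^1·+1^1 = -1.
|Ram(1547, 9282)| = 4, even; anisotropic at {2, 3, 13, 17}.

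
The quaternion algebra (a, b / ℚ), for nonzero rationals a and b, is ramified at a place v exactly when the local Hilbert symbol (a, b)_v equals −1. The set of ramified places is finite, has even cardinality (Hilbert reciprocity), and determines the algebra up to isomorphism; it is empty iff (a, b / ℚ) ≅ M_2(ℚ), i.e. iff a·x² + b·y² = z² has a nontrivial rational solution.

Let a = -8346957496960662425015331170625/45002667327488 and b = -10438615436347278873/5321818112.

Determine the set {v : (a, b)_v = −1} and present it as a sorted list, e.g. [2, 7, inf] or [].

Mod squares: a ≡ -66526, b ≡ -51794. Check v ∈ {∞, 2, 3, 5, 7, 11, 13, 19, 23, 29, 31, 37, 47}.
v=3: a=3^6·(≡2), b=3^10·(≡1) mod 3; (2|3)=-1, (1|3)=+1; (−1)^{6·10·1}·(-1)^10·(+1)^6 = +1.
v=31: a=31^-1·(≡23), b=31^-2·(≡8) mod 31; (23|31)=-1, (8|31)=+1; (−1)^{-1·-2·15}·(-1)^-2·(+1)^-1 = +1.
v=29: a=29^3·(≡26), b=29^3·(≡15) mod 29; (26|29)=-1, (15|29)=-1; (−1)^{3·3·14}·(-1)^3·(-1)^3 = +1.
v=2: v_2(a)=-33, v_2(b)=-15; units ≡ 1, 7 (mod 8); ε·ε+αω+βω = 0·1+-33·0+-15·0 ≡ 0  ⇒  (a,b)_2 = +1.
v=13: a=13^-2·(≡5), b=13^-2·(≡7) mod 13; (5|13)=-1, (7|13)=-1; (−1)^{-2·-2·6}·(-1)^-2·(-1)^-2 = +1.
v=11: a=11^4·(≡10), b=11^2·(≡9) mod 11; (10|11)=-1, (9|11)=+1; (−1)^{4·2·5}·(-1)^2·(+1)^4 = +1.
v=37: a=37^3·(≡15), b=37^2·(≡2) mod 37; (15|37)=-1, (2|37)=-1; (−1)^{3·2·18}·(-1)^2·(-1)^3 = -1.
v=7: a=7^4·(≡2), b=7^2·(≡6) mod 7; (2|7)=+1, (6|7)=-1; (−1)^{4·2·3}·(+1)^2·(-1)^4 = +1.
v=47: a=47^2·(≡41), b=47^1·(≡11) mod 47; (41|47)=-1, (11|47)=-1; (−1)^{2·1·23}·(-1)^1·(-1)^2 = -1.
v=19: a=19^2·(≡15), b=19^1·(≡10) mod 19; (15|19)=-1, (10|19)=-1; (−1)^{2·1·9}·(-1)^1·(-1)^2 = -1.
v=5: a=5^4·(≡4), b=5^0·(≡1) mod 5; (4|5)=+1, (1|5)=+1; (−1)^{4·0·2}·(+1)^0·(+1)^4 = +1.
v=23: a=23^2·(≡8), b=23^0·(≡4) mod 23; (8|23)=+1, (4|23)=+1; (−1)^{2·0·11}·(+1)^0·(+1)^2 = +1.
v=∞: -66526 < 0 and -51794 < 0  ⇒  (a,b)_∞ = -1.
(-66526, -51794 / ℚ) ramifies at {19, 37, 47, ∞}: a division algebra.

[19, 37, 47, inf]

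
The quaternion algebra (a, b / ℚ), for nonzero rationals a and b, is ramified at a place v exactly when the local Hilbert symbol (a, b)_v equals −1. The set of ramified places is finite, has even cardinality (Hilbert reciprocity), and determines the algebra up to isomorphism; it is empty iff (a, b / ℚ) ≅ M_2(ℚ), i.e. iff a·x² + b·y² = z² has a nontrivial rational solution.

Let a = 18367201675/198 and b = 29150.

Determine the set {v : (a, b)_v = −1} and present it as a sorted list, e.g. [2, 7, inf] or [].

[11, 43, 47, 53]

Mod squares: a ≡ 44773234, b ≡ 1166. Check v ∈ {∞, 2, 3, 5, 11, 19, 43, 47, 53}.
v=19: a=19^3·(≡17), b=19^0·(≡4) mod 19; (17|19)=+1, (4|19)=+1; (−1)^{3·0·9}·(+1)^0·(+1)^3 = +1.
v=2: v_2(a)=-1, v_2(b)=1; units ≡ 1, 7 (mod 8); ε·ε+αω+βω = 0·1+-1·0+1·0 ≡ 0  ⇒  (a,b)_2 = +1.
v=11: a=11^-1·(≡6), b=11^1·(≡10) mod 11; (6|11)=-1, (10|11)=-1; (−1)^{-1·1·5}·(-1)^1·(-1)^-1 = -1.
v=43: a=43^1·(≡6), b=43^0·(≡39) mod 43; (6|43)=+1, (39|43)=-1; (−1)^{1·0·21}·(+1)^0·(-1)^1 = -1.
v=53: a=53^1·(≡43), b=53^1·(≡20) mod 53; (43|53)=+1, (20|53)=-1; (−1)^{1·1·26}·(+1)^1·(-1)^1 = -1.
v=∞: 44773234 > 0 and 1166 > 0  ⇒  (a,b)_∞ = +1.
v=3: a=3^-2·(≡1), b=3^0·(≡2) mod 3; (1|3)=+1, (2|3)=-1; (−1)^{-2·0·1}·(+1)^0·(-1)^-2 = +1.
v=5: a=5^2·(≡4), b=5^2·(≡1) mod 5; (4|5)=+1, (1|5)=+1; (−1)^{2·2·2}·(+1)^2·(+1)^2 = +1.
v=47: a=47^1·(≡39), b=47^0·(≡10) mod 47; (39|47)=-1, (10|47)=-1; (−1)^{1·0·23}·(-1)^0·(-1)^1 = -1.
(44773234, 1166 / ℚ) ramifies at {11, 43, 47, 53}: a division algebra.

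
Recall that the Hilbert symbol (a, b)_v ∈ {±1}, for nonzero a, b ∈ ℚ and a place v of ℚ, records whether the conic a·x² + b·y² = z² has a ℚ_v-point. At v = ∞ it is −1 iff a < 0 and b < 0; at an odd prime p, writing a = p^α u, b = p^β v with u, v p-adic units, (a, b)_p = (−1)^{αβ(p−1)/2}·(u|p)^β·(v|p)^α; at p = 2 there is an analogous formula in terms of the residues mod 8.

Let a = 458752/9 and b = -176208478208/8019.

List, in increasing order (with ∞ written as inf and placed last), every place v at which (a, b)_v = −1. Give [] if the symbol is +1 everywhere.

[2, 11]

(a, b) ≡ (7, -418) mod (ℚ^×)²; places V = {2, 3, 7, 11, 19, ∞}.
(a,b)_19: α=0, u≡6; β=3, v≡16 (mod 19); (6|19)=+1, (16|19)=+1; sign (−1)^0·+1^3·+1^0 = +1.
(a,b)_11: α=0, u≡7; β=-1, v≡6 (mod 11); (7|11)=-1, (6|11)=-1; sign (−1)^0·-1^-1·-1^0 = -1.
(a,b)_3: α=-2, u≡1; β=-6, v≡2 (mod 3); (1|3)=+1, (2|3)=-1; sign (−1)^0·+1^-6·-1^-2 = +1.
(a,b)_2: α=16, β=19; u≡7, v≡7 (mod 8); ε(u)ε(v)=1·1, αω(v)=16·0, βω(u)=19·0; sum ≡ 1  ⇒  -1.
(a,b)_7: α=1, u≡1; β=2, v≡4 (mod 7); (1|7)=+1, (4|7)=+1; sign (−1)^0·+1^2·+1^1 = +1.
(a,b)_∞: sgn(7)=+, sgn(-418)=−, so +1.
|Ram(7, -418)| = 2, even; anisotropic at {2, 11}.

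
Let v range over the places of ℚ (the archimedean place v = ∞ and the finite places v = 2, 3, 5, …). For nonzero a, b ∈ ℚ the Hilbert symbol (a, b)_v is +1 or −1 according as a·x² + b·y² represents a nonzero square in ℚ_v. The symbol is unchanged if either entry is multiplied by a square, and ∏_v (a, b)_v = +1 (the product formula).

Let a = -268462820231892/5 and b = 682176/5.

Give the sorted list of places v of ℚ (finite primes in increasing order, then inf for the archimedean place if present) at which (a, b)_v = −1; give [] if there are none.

[2, 5, 13, 19]

(a, b) ≡ (-36465, 53295) mod (ℚ^×)²; places V = {2, 3, 5, 11, 13, 17, 19, ∞}.
(a,b)_19: α=2, u≡3; β=1, v≡14 (mod 19); (3|19)=-1, (14|19)=-1; sign (−1)^0·-1^1·-1^2 = -1.
(a,b)_13: α=1, u≡3; β=0, v≡8 (mod 13); (3|13)=+1, (8|13)=-1; sign (−1)^0·+1^0·-1^1 = -1.
(a,b)_2: α=2, β=6; u≡7, v≡7 (mod 8); ε(u)ε(v)=1·1, αω(v)=2·0, βω(u)=6·0; sum ≡ 1  ⇒  -1.
(a,b)_3: α=7, u≡1; β=1, v≡2 (mod 3); (1|3)=+1, (2|3)=-1; sign (−1)^1·+1^1·-1^7 = +1.
(a,b)_17: α=3, u≡7; β=1, v≡5 (mod 17); (7|17)=-1, (5|17)=-1; sign (−1)^0·-1^1·-1^3 = +1.
(a,b)_11: α=3, u≡8; β=1, v≡4 (mod 11); (8|11)=-1, (4|11)=+1; sign (−1)^1·-1^1·+1^3 = +1.
(a,b)_∞: sgn(-36465)=−, sgn(53295)=+, so +1.
(a,b)_5: α=-1, u≡3; β=-1, v≡1 (mod 5); (3|5)=-1, (1|5)=+1; sign (−1)^0·-1^-1·+1^-1 = -1.
|Ram(-36465, 53295)| = 4, even; anisotropic at {2, 5, 13, 19}.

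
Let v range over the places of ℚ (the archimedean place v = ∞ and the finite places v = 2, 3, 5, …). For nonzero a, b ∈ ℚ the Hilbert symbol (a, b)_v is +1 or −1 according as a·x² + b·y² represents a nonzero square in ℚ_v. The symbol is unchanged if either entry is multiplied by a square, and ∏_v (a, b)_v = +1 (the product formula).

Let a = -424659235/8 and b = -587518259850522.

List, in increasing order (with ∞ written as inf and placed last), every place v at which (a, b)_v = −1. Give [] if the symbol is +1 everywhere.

[5, 13, 31, inf]

(a, b) ≡ (-17333030, -442) mod (ℚ^×)²; places V = {2, 3, 5, 7, 11, 13, 17, 23, 31, ∞}.
(a,b)_3: α=0, u≡1; β=2, v≡2 (mod 3); (1|3)=+1, (2|3)=-1; sign (−1)^0·+1^2·-1^0 = +1.
(a,b)_5: α=1, u≡1; β=0, v≡3 (mod 5); (1|5)=+1, (3|5)=-1; sign (−1)^0·+1^0·-1^1 = -1.
(a,b)_17: α=1, u≡4; β=1, v≡15 (mod 17); (4|17)=+1, (15|17)=+1; sign (−1)^0·+1^1·+1^1 = +1.
(a,b)_31: α=1, u≡23; β=2, v≡3 (mod 31); (23|31)=-1, (3|31)=-1; sign (−1)^0·-1^2·-1^1 = -1.
(a,b)_2: α=-3, β=1; u≡5, v≡3 (mod 8); ε(u)ε(v)=0·1, αω(v)=-3·1, βω(u)=1·1; sum ≡ 0  ⇒  +1.
(a,b)_23: α=1, u≡13; β=2, v≡6 (mod 23); (13|23)=+1, (6|23)=+1; sign (−1)^0·+1^2·+1^1 = +1.
(a,b)_11: α=1, u≡9; β=2, v≡4 (mod 11); (9|11)=+1, (4|11)=+1; sign (−1)^0·+1^2·+1^1 = +1.
(a,b)_∞: sgn(-17333030)=−, sgn(-442)=−, so -1.
(a,b)_13: α=1, u≡4; β=1, v≡6 (mod 13); (4|13)=+1, (6|13)=-1; sign (−1)^0·+1^1·-1^1 = -1.
(a,b)_7: α=2, u≡3; β=4, v≡3 (mod 7); (3|7)=-1, (3|7)=-1; sign (−1)^0·-1^4·-1^2 = +1.
|Ram(-17333030, -442)| = 4, even; anisotropic at {5, 13, 31, ∞}.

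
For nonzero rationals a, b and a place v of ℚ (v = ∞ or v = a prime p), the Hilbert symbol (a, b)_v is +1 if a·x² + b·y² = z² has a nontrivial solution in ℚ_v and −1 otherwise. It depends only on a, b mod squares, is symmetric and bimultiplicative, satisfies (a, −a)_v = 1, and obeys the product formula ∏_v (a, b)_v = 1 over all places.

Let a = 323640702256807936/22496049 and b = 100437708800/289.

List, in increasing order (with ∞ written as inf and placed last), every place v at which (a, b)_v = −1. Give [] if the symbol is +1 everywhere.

Mod squares: a ≡ 286, b ≡ 2717. Check v ∈ {∞, 2, 3, 5, 7, 11, 13, 17, 19, 31}.
v=7: a=7^2·(≡3), b=7^0·(≡1) mod 7; (3|7)=-1, (1|7)=+1; (−1)^{2·0·3}·(-1)^0·(+1)^2 = +1.
v=17: a=17^-2·(≡3), b=17^-2·(≡11) mod 17; (3|17)=-1, (11|17)=-1; (−1)^{-2·-2·8}·(-1)^-2·(-1)^-2 = +1.
v=11: a=11^1·(≡3), b=11^1·(≡4) mod 11; (3|11)=+1, (4|11)=+1; (−1)^{1·1·5}·(+1)^1·(+1)^1 = -1.
v=31: a=31^-2·(≡10), b=31^0·(≡1) mod 31; (10|31)=+1, (1|31)=+1; (−1)^{-2·0·15}·(+1)^0·(+1)^-2 = +1.
v=∞: 286 > 0 and 2717 > 0  ⇒  (a,b)_∞ = +1.
v=13: a=13^3·(≡9), b=13^1·(≡1) mod 13; (9|13)=+1, (1|13)=+1; (−1)^{3·1·6}·(+1)^1·(+1)^3 = +1.
v=3: a=3^-4·(≡1), b=3^0·(≡2) mod 3; (1|3)=+1, (2|3)=-1; (−1)^{-4·0·1}·(+1)^0·(-1)^-4 = +1.
v=19: a=19^4·(≡11), b=19^3·(≡13) mod 19; (11|19)=+1, (13|19)=-1; (−1)^{4·3·9}·(+1)^3·(-1)^4 = +1.
v=2: v_2(a)=21, v_2(b)=12; units ≡ 7, 5 (mod 8); ε·ε+αω+βω = 1·0+21·1+12·0 ≡ 1  ⇒  (a,b)_2 = -1.
v=5: a=5^0·(≡4), b=5^2·(≡3) mod 5; (4|5)=+1, (3|5)=-1; (−1)^{0·2·2}·(+1)^2·(-1)^0 = +1.
(286, 2717 / ℚ) ramifies at {2, 11}: a division algebra.

[2, 11]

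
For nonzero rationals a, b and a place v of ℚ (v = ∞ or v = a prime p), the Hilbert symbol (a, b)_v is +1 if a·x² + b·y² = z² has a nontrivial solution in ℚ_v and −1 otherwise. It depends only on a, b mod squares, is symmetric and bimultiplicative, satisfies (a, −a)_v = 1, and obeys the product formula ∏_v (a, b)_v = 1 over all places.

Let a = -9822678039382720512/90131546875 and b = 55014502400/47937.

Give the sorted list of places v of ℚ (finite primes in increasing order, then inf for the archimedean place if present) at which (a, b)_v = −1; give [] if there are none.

[2, 3]

Mod squares: a ≡ -74613, b ≡ 627. Check v ∈ {∞, 2, 3, 5, 7, 11, 13, 17, 19, 29}.
v=13: a=13^4·(≡6), b=13^2·(≡1) mod 13; (6|13)=-1, (1|13)=+1; (−1)^{4·2·6}·(-1)^2·(+1)^4 = +1.
v=3: a=3^1·(≡2), b=3^-1·(≡2) mod 3; (2|3)=-1, (2|3)=-1; (−1)^{1·-1·1}·(-1)^-1·(-1)^1 = -1.
v=7: a=7^1·(≡2), b=7^0·(≡4) mod 7; (2|7)=+1, (4|7)=+1; (−1)^{1·0·3}·(+1)^0·(+1)^1 = +1.
v=∞: -74613 < 0 and 627 > 0  ⇒  (a,b)_∞ = +1.
v=2: v_2(a)=20, v_2(b)=12; units ≡ 3, 3 (mod 8); ε·ε+αω+βω = 1·1+20·1+12·1 ≡ 1  ⇒  (a,b)_2 = -1.
v=11: a=11^1·(≡4), b=11^1·(≡10) mod 11; (4|11)=+1, (10|11)=-1; (−1)^{1·1·5}·(+1)^1·(-1)^1 = +1.
v=5: a=5^-6·(≡2), b=5^2·(≡3) mod 5; (2|5)=-1, (3|5)=-1; (−1)^{-6·2·2}·(-1)^2·(-1)^-6 = +1.
v=17: a=17^5·(≡3), b=17^2·(≡16) mod 17; (3|17)=-1, (16|17)=+1; (−1)^{5·2·8}·(-1)^2·(+1)^5 = +1.
v=19: a=19^-3·(≡1), b=19^-1·(≡8) mod 19; (1|19)=+1, (8|19)=-1; (−1)^{-3·-1·9}·(+1)^-1·(-1)^-3 = +1.
v=29: a=29^-2·(≡9), b=29^-2·(≡3) mod 29; (9|29)=+1, (3|29)=-1; (−1)^{-2·-2·14}·(+1)^-2·(-1)^-2 = +1.
(-74613, 627 / ℚ) ramifies at {2, 3}: a division algebra.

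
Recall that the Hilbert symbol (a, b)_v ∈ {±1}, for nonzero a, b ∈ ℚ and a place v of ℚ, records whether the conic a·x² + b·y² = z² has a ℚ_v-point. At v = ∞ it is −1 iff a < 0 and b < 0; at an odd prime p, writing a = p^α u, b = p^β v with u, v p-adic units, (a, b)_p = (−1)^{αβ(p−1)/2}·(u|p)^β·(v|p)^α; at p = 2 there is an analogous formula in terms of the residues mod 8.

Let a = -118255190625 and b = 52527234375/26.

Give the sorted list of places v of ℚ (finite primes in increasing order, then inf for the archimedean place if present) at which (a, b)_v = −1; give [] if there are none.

(a, b) ≡ (-2145, 182) mod (ℚ^×)²; places V = {2, 3, 5, 7, 11, 13, ∞}.
(a,b)_5: α=5, u≡4; β=6, v≡3 (mod 5); (4|5)=+1, (3|5)=-1; sign (−1)^0·+1^6·-1^5 = -1.
(a,b)_13: α=1, u≡3; β=-1, v≡9 (mod 13); (3|13)=+1, (9|13)=+1; sign (−1)^0·+1^-1·+1^1 = +1.
(a,b)_11: α=3, u≡4; β=2, v≡10 (mod 11); (4|11)=+1, (10|11)=-1; sign (−1)^0·+1^2·-1^3 = -1.
(a,b)_2: α=0, β=-1; u≡7, v≡3 (mod 8); ε(u)ε(v)=1·1, αω(v)=0·1, βω(u)=-1·0; sum ≡ 1  ⇒  -1.
(a,b)_3: α=7, u≡2; β=4, v≡2 (mod 3); (2|3)=-1, (2|3)=-1; sign (−1)^0·-1^4·-1^7 = -1.
(a,b)_∞: sgn(-2145)=−, sgn(182)=+, so +1.
(a,b)_7: α=0, u≡2; β=3, v≡3 (mod 7); (2|7)=+1, (3|7)=-1; sign (−1)^0·+1^3·-1^0 = +1.
(-2145, 182 / ℚ) ramifies at {2, 3, 5, 11}: a division algebra.

[2, 3, 5, 11]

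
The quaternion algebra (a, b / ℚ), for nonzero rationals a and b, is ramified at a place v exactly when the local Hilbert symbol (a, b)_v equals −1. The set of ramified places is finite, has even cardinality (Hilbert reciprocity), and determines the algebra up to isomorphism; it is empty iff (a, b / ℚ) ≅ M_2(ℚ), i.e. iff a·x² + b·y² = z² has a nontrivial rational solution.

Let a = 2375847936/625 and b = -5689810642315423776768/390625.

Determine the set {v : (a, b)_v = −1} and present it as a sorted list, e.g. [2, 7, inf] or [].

(a, b) ≡ (7161, -7) mod (ℚ^×)²; places V = {2, 3, 5, 7, 11, 31, ∞}.
(a,b)_3: α=5, u≡2; β=12, v≡2 (mod 3); (2|3)=-1, (2|3)=-1; sign (−1)^0·-1^12·-1^5 = -1.
(a,b)_∞: sgn(7161)=+, sgn(-7)=−, so +1.
(a,b)_11: α=1, u≡6; β=2, v≡1 (mod 11); (6|11)=-1, (1|11)=+1; sign (−1)^0·-1^2·+1^1 = +1.
(a,b)_31: α=1, u≡2; β=2, v≡29 (mod 31); (2|31)=+1, (29|31)=-1; sign (−1)^0·+1^2·-1^1 = -1.
(a,b)_5: α=-4, u≡1; β=-8, v≡2 (mod 5); (1|5)=+1, (2|5)=-1; sign (−1)^0·+1^-8·-1^-4 = +1.
(a,b)_2: α=12, β=28; u≡1, v≡1 (mod 8); ε(u)ε(v)=0·0, αω(v)=12·0, βω(u)=28·0; sum ≡ 0  ⇒  +1.
(a,b)_7: α=1, u≡2; β=3, v≡5 (mod 7); (2|7)=+1, (5|7)=-1; sign (−1)^1·+1^3·-1^1 = +1.
(7161, -7 / ℚ) ramifies at {3, 31}: a division algebra.

[3, 31]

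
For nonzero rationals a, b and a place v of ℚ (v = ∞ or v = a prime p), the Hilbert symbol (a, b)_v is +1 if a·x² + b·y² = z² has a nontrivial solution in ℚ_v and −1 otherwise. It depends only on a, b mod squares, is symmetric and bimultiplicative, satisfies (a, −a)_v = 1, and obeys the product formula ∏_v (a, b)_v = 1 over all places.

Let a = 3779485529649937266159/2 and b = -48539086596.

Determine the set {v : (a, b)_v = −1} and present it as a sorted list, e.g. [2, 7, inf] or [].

[2, 3, 13, 17]

Mod squares: a ≡ 462, b ≡ -4641. Check v ∈ {∞, 2, 3, 7, 11, 13, 17}.
v=7: a=7^11·(≡3), b=7^5·(≡4) mod 7; (3|7)=-1, (4|7)=+1; (−1)^{11·5·3}·(-1)^5·(+1)^11 = +1.
v=2: v_2(a)=-1, v_2(b)=2; units ≡ 7, 7 (mod 8); ε·ε+αω+βω = 1·1+-1·0+2·0 ≡ 1  ⇒  (a,b)_2 = -1.
v=3: a=3^5·(≡1), b=3^3·(≡1) mod 3; (1|3)=+1, (1|3)=+1; (−1)^{5·3·1}·(+1)^3·(+1)^5 = -1.
v=13: a=13^2·(≡7), b=13^1·(≡11) mod 13; (7|13)=-1, (11|13)=-1; (−1)^{2·1·6}·(-1)^1·(-1)^2 = -1.
v=11: a=11^5·(≡9), b=11^2·(≡9) mod 11; (9|11)=+1, (9|11)=+1; (−1)^{5·2·5}·(+1)^2·(+1)^5 = +1.
v=∞: 462 > 0 and -4641 < 0  ⇒  (a,b)_∞ = +1.
v=17: a=17^2·(≡7), b=17^1·(≡1) mod 17; (7|17)=-1, (1|17)=+1; (−1)^{2·1·8}·(-1)^1·(+1)^2 = -1.
(462, -4641 / ℚ) ramifies at {2, 3, 13, 17}: a division algebra.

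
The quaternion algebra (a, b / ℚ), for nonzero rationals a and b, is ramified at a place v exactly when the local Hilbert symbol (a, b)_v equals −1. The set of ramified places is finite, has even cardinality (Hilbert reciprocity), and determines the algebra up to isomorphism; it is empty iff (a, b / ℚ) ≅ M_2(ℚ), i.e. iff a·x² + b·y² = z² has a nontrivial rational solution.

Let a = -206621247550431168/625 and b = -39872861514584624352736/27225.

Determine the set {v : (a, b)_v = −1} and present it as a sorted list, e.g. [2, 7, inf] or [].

[7, 13, 19, inf]

Mod squares: a ≡ -247, b ≡ -574. Check v ∈ {∞, 2, 3, 5, 7, 11, 13, 17, 19, 41}.
v=17: a=17^2·(≡4), b=17^2·(≡13) mod 17; (4|17)=+1, (13|17)=+1; (−1)^{2·2·8}·(+1)^2·(+1)^2 = +1.
v=∞: -247 < 0 and -574 < 0  ⇒  (a,b)_∞ = -1.
v=5: a=5^-4·(≡2), b=5^-2·(≡1) mod 5; (2|5)=-1, (1|5)=+1; (−1)^{-4·-2·2}·(-1)^-2·(+1)^-4 = +1.
v=7: a=7^2·(≡5), b=7^5·(≡1) mod 7; (5|7)=-1, (1|7)=+1; (−1)^{2·5·3}·(-1)^5·(+1)^2 = -1.
v=2: v_2(a)=6, v_2(b)=5; units ≡ 1, 1 (mod 8); ε·ε+αω+βω = 0·0+6·0+5·0 ≡ 0  ⇒  (a,b)_2 = +1.
v=41: a=41^2·(≡5), b=41^3·(≡28) mod 41; (5|41)=+1, (28|41)=-1; (−1)^{2·3·20}·(+1)^3·(-1)^2 = +1.
v=19: a=19^3·(≡6), b=19^4·(≡13) mod 19; (6|19)=+1, (13|19)=-1; (−1)^{3·4·9}·(+1)^4·(-1)^3 = -1.
v=3: a=3^2·(≡2), b=3^-2·(≡2) mod 3; (2|3)=-1, (2|3)=-1; (−1)^{2·-2·1}·(-1)^-2·(-1)^2 = +1.
v=13: a=13^3·(≡8), b=13^4·(≡6) mod 13; (8|13)=-1, (6|13)=-1; (−1)^{3·4·6}·(-1)^4·(-1)^3 = -1.
v=11: a=11^0·(≡2), b=11^-2·(≡5) mod 11; (2|11)=-1, (5|11)=+1; (−1)^{0·-2·5}·(-1)^-2·(+1)^0 = +1.
(-247, -574 / ℚ) ramifies at {7, 13, 19, ∞}: a division algebra.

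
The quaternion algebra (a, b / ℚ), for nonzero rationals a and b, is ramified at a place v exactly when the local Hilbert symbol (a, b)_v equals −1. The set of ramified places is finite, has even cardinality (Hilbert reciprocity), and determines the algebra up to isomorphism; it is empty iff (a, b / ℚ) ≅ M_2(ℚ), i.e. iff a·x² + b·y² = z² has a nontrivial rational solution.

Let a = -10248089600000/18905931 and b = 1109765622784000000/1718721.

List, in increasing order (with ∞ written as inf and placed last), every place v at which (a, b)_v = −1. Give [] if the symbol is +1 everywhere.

Mod squares: a ≡ -13090, b ≡ 91. Check v ∈ {∞, 2, 3, 5, 7, 11, 13, 17, 19, 23, 29}.
v=∞: -13090 < 0 and 91 > 0  ⇒  (a,b)_∞ = +1.
v=7: a=7^1·(≡6), b=7^3·(≡6) mod 7; (6|7)=-1, (6|7)=-1; (−1)^{1·3·3}·(-1)^3·(-1)^1 = -1.
v=17: a=17^1·(≡5), b=17^2·(≡3) mod 17; (5|17)=-1, (3|17)=-1; (−1)^{1·2·8}·(-1)^2·(-1)^1 = -1.
v=3: a=3^-2·(≡2), b=3^-2·(≡1) mod 3; (2|3)=-1, (1|3)=+1; (−1)^{-2·-2·1}·(-1)^-2·(+1)^-2 = +1.
v=23: a=23^-2·(≡19), b=23^-2·(≡11) mod 23; (19|23)=-1, (11|23)=-1; (−1)^{-2·-2·11}·(-1)^-2·(-1)^-2 = +1.
v=5: a=5^5·(≡3), b=5^6·(≡1) mod 5; (3|5)=-1, (1|5)=+1; (−1)^{5·6·2}·(-1)^6·(+1)^5 = +1.
v=13: a=13^0·(≡12), b=13^1·(≡6) mod 13; (12|13)=+1, (6|13)=-1; (−1)^{0·1·6}·(+1)^1·(-1)^0 = +1.
v=19: a=19^-2·(≡16), b=19^-2·(≡12) mod 19; (16|19)=+1, (12|19)=-1; (−1)^{-2·-2·9}·(+1)^-2·(-1)^-2 = +1.
v=29: a=29^2·(≡10), b=29^2·(≡24) mod 29; (10|29)=-1, (24|29)=+1; (−1)^{2·2·14}·(-1)^2·(+1)^2 = +1.
v=2: v_2(a)=15, v_2(b)=16; units ≡ 7, 3 (mod 8); ε·ε+αω+βω = 1·1+15·1+16·0 ≡ 0  ⇒  (a,b)_2 = +1.
v=11: a=11^-1·(≡3), b=11^0·(≡4) mod 11; (3|11)=+1, (4|11)=+1; (−1)^{-1·0·5}·(+1)^0·(+1)^-1 = +1.
|Ram(-13090, 91)| = 2, even; anisotropic at {7, 17}.

[7, 17]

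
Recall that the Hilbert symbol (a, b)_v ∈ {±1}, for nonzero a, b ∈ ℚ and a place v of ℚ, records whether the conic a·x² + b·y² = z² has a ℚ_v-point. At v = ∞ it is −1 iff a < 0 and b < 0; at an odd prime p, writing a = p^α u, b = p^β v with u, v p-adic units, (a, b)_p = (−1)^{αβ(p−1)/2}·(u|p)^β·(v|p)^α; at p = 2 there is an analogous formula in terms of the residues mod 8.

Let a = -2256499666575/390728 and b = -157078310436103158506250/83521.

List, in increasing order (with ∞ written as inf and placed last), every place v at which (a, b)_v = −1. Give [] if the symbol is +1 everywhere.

(a, b) ≡ (-14, -28490) mod (ℚ^×)²; places V = {2, 3, 5, 7, 11, 13, 17, 31, 37, ∞}.
(a,b)_5: α=2, u≡4; β=5, v≡3 (mod 5); (4|5)=+1, (3|5)=-1; sign (−1)^0·+1^5·-1^2 = +1.
(a,b)_11: α=2, u≡10; β=5, v≡10 (mod 11); (10|11)=-1, (10|11)=-1; sign (−1)^0·-1^5·-1^2 = -1.
(a,b)_13: α=-2, u≡12; β=0, v≡7 (mod 13); (12|13)=+1, (7|13)=-1; sign (−1)^0·+1^0·-1^-2 = +1.
(a,b)_17: α=-2, u≡3; β=-4, v≡1 (mod 17); (3|17)=-1, (1|17)=+1; sign (−1)^0·-1^-4·+1^-2 = +1.
(a,b)_3: α=4, u≡1; β=8, v≡1 (mod 3); (1|3)=+1, (1|3)=+1; sign (−1)^0·+1^8·+1^4 = +1.
(a,b)_31: α=2, u≡30; β=0, v≡11 (mod 31); (30|31)=-1, (11|31)=-1; sign (−1)^0·-1^0·-1^2 = +1.
(a,b)_7: α=1, u≡5; β=3, v≡4 (mod 7); (5|7)=-1, (4|7)=+1; sign (−1)^1·-1^3·+1^1 = +1.
(a,b)_2: α=-3, β=1; u≡1, v≡3 (mod 8); ε(u)ε(v)=0·1, αω(v)=-3·1, βω(u)=1·0; sum ≡ 1  ⇒  -1.
(a,b)_37: α=2, u≡5; β=5, v≡33 (mod 37); (5|37)=-1, (33|37)=+1; sign (−1)^0·-1^5·+1^2 = -1.
(a,b)_∞: sgn(-14)=−, sgn(-28490)=−, so -1.
Ram(-14, -28490) = {2, 11, 37, ∞}; no ℚ_2-point on the conic.

[2, 11, 37, inf]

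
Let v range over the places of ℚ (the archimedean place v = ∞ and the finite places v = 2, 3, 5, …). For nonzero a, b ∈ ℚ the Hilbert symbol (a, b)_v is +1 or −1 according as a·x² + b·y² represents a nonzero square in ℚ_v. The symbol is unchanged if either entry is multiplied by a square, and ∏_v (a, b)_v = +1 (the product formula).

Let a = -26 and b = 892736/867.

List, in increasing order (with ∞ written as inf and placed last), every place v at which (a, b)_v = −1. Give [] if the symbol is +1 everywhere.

[2, 29]

(a, b) ≡ (-26, 41847) mod (ℚ^×)²; places V = {2, 3, 13, 17, 29, 37, ∞}.
(a,b)_29: α=0, u≡3; β=1, v≡24 (mod 29); (3|29)=-1, (24|29)=+1; sign (−1)^0·-1^1·+1^0 = -1.
(a,b)_∞: sgn(-26)=−, sgn(41847)=+, so +1.
(a,b)_2: α=1, β=6; u≡3, v≡7 (mod 8); ε(u)ε(v)=1·1, αω(v)=1·0, βω(u)=6·1; sum ≡ 1  ⇒  -1.
(a,b)_13: α=1, u≡11; β=1, v≡5 (mod 13); (11|13)=-1, (5|13)=-1; sign (−1)^0·-1^1·-1^1 = +1.
(a,b)_17: α=0, u≡8; β=-2, v≡5 (mod 17); (8|17)=+1, (5|17)=-1; sign (−1)^0·+1^-2·-1^0 = +1.
(a,b)_37: α=0, u≡11; β=1, v≡28 (mod 37); (11|37)=+1, (28|37)=+1; sign (−1)^0·+1^1·+1^0 = +1.
(a,b)_3: α=0, u≡1; β=-1, v≡2 (mod 3); (1|3)=+1, (2|3)=-1; sign (−1)^0·+1^-1·-1^0 = +1.
(-26, 41847 / ℚ) ramifies at {2, 29}: a division algebra.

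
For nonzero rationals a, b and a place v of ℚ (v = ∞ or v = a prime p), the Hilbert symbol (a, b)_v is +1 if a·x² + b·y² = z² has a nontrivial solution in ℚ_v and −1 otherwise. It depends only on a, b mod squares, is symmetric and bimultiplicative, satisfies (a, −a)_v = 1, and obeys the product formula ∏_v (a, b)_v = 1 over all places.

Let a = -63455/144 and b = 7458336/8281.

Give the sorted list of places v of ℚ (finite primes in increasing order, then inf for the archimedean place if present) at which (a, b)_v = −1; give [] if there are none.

(a, b) ≡ (-1295, 51794) mod (ℚ^×)²; places V = {2, 3, 5, 7, 13, 19, 29, 37, 47, ∞}.
(a,b)_19: α=0, u≡16; β=1, v≡5 (mod 19); (16|19)=+1, (5|19)=+1; sign (−1)^0·+1^1·+1^0 = +1.
(a,b)_37: α=1, u≡31; β=0, v≡23 (mod 37); (31|37)=-1, (23|37)=-1; sign (−1)^0·-1^0·-1^1 = -1.
(a,b)_∞: sgn(-1295)=−, sgn(51794)=+, so +1.
(a,b)_5: α=1, u≡1; β=0, v≡1 (mod 5); (1|5)=+1, (1|5)=+1; sign (−1)^0·+1^0·+1^1 = +1.
(a,b)_2: α=-4, β=5; u≡1, v≡1 (mod 8); ε(u)ε(v)=0·0, αω(v)=-4·0, βω(u)=5·0; sum ≡ 0  ⇒  +1.
(a,b)_47: α=0, u≡14; β=1, v≡7 (mod 47); (14|47)=+1, (7|47)=+1; sign (−1)^0·+1^1·+1^0 = +1.
(a,b)_13: α=0, u≡11; β=-2, v≡8 (mod 13); (11|13)=-1, (8|13)=-1; sign (−1)^0·-1^-2·-1^0 = +1.
(a,b)_3: α=-2, u≡1; β=2, v≡2 (mod 3); (1|3)=+1, (2|3)=-1; sign (−1)^0·+1^2·-1^-2 = +1.
(a,b)_29: α=0, u≡3; β=1, v≡8 (mod 29); (3|29)=-1, (8|29)=-1; sign (−1)^0·-1^1·-1^0 = -1.
(a,b)_7: α=3, u≡1; β=-2, v≡4 (mod 7); (1|7)=+1, (4|7)=+1; sign (−1)^0·+1^-2·+1^3 = +1.
(-1295, 51794 / ℚ) ramifies at {29, 37}: a division algebra.

[29, 37]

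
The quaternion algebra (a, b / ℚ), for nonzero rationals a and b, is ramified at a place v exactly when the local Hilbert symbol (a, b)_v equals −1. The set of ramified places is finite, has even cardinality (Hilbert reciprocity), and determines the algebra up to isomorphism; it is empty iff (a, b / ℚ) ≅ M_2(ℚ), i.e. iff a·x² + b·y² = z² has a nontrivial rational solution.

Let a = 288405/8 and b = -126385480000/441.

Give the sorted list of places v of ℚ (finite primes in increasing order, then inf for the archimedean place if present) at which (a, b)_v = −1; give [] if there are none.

Mod squares: a ≡ 64090, b ≡ -13. Check v ∈ {∞, 2, 3, 5, 7, 13, 17, 29}.
v=2: v_2(a)=-3, v_2(b)=6; units ≡ 5, 3 (mod 8); ε·ε+αω+βω = 0·1+-3·1+6·1 ≡ 1  ⇒  (a,b)_2 = -1.
v=∞: 64090 > 0 and -13 < 0  ⇒  (a,b)_∞ = +1.
v=17: a=17^1·(≡2), b=17^2·(≡15) mod 17; (2|17)=+1, (15|17)=+1; (−1)^{1·2·8}·(+1)^2·(+1)^1 = +1.
v=3: a=3^2·(≡1), b=3^-2·(≡2) mod 3; (1|3)=+1, (2|3)=-1; (−1)^{2·-2·1}·(+1)^-2·(-1)^2 = +1.
v=13: a=13^1·(≡9), b=13^1·(≡12) mod 13; (9|13)=+1, (12|13)=+1; (−1)^{1·1·6}·(+1)^1·(+1)^1 = +1.
v=7: a=7^0·(≡5), b=7^-2·(≡2) mod 7; (5|7)=-1, (2|7)=+1; (−1)^{0·-2·3}·(-1)^-2·(+1)^0 = +1.
v=29: a=29^1·(≡7), b=29^2·(≡5) mod 29; (7|29)=+1, (5|29)=+1; (−1)^{1·2·14}·(+1)^2·(+1)^1 = +1.
v=5: a=5^1·(≡2), b=5^4·(≡2) mod 5; (2|5)=-1, (2|5)=-1; (−1)^{1·4·2}·(-1)^4·(-1)^1 = -1.
(64090, -13 / ℚ) ramifies at {2, 5}: a division algebra.

[2, 5]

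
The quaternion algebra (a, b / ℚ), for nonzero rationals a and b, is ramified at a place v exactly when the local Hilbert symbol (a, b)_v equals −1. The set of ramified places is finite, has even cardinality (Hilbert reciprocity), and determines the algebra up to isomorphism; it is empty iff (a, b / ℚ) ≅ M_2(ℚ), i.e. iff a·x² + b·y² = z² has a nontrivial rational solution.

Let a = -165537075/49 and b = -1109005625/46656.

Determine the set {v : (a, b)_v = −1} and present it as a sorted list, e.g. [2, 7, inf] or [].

[7, 13, 29, 31, 37, inf]

Mod squares: a ≡ -54723, b ≡ -1774409. Check v ∈ {∞, 2, 3, 5, 7, 11, 13, 17, 29, 31, 37}.
v=∞: -54723 < 0 and -1774409 < 0  ⇒  (a,b)_∞ = -1.
v=37: a=37^1·(≡27), b=37^1·(≡17) mod 37; (27|37)=+1, (17|37)=-1; (−1)^{1·1·18}·(+1)^1·(-1)^1 = -1.
v=2: v_2(a)=0, v_2(b)=-6; units ≡ 5, 7 (mod 8); ε·ε+αω+βω = 0·1+0·0+-6·1 ≡ 0  ⇒  (a,b)_2 = +1.
v=3: a=3^1·(≡2), b=3^-6·(≡1) mod 3; (2|3)=-1, (1|3)=+1; (−1)^{1·-6·1}·(-1)^-6·(+1)^1 = +1.
v=17: a=17^1·(≡14), b=17^1·(≡7) mod 17; (14|17)=-1, (7|17)=-1; (−1)^{1·1·8}·(-1)^1·(-1)^1 = +1.
v=11: a=11^2·(≡10), b=11^0·(≡4) mod 11; (10|11)=-1, (4|11)=+1; (−1)^{2·0·5}·(-1)^0·(+1)^2 = +1.
v=31: a=31^0·(≡23), b=31^1·(≡28) mod 31; (23|31)=-1, (28|31)=+1; (−1)^{0·1·15}·(-1)^1·(+1)^0 = -1.
v=7: a=7^-2·(≡3), b=7^1·(≡1) mod 7; (3|7)=-1, (1|7)=+1; (−1)^{-2·1·3}·(-1)^1·(+1)^-2 = -1.
v=29: a=29^1·(≡2), b=29^0·(≡19) mod 29; (2|29)=-1, (19|29)=-1; (−1)^{1·0·14}·(-1)^0·(-1)^1 = -1.
v=13: a=13^0·(≡5), b=13^1·(≡6) mod 13; (5|13)=-1, (6|13)=-1; (−1)^{0·1·6}·(-1)^1·(-1)^0 = -1.
v=5: a=5^2·(≡3), b=5^4·(≡1) mod 5; (3|5)=-1, (1|5)=+1; (−1)^{2·4·2}·(-1)^4·(+1)^2 = +1.
|Ram(-54723, -1774409)| = 6, even; anisotropic at {7, 13, 29, 31, 37, ∞}.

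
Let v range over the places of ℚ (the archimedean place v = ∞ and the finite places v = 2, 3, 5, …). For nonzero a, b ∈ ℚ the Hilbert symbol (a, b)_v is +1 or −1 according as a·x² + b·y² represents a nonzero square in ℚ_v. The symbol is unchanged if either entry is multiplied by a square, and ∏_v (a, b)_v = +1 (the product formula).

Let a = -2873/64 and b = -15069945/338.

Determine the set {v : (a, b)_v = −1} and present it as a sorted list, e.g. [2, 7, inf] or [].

[2, 5, 17, inf]

(a, b) ≡ (-17, -690) mod (ℚ^×)²; places V = {2, 3, 5, 11, 13, 17, 19, 23, ∞}.
(a,b)_19: α=0, u≡13; β=2, v≡10 (mod 19); (13|19)=-1, (10|19)=-1; sign (−1)^0·-1^2·-1^0 = +1.
(a,b)_23: α=0, u≡18; β=1, v≡2 (mod 23); (18|23)=+1, (2|23)=+1; sign (−1)^0·+1^1·+1^0 = +1.
(a,b)_13: α=2, u≡4; β=-2, v≡3 (mod 13); (4|13)=+1, (3|13)=+1; sign (−1)^0·+1^-2·+1^2 = +1.
(a,b)_2: α=-6, β=-1; u≡7, v≡7 (mod 8); ε(u)ε(v)=1·1, αω(v)=-6·0, βω(u)=-1·0; sum ≡ 1  ⇒  -1.
(a,b)_∞: sgn(-17)=−, sgn(-690)=−, so -1.
(a,b)_17: α=1, u≡4; β=0, v≡3 (mod 17); (4|17)=+1, (3|17)=-1; sign (−1)^0·+1^0·-1^1 = -1.
(a,b)_5: α=0, u≡3; β=1, v≡2 (mod 5); (3|5)=-1, (2|5)=-1; sign (−1)^0·-1^1·-1^0 = -1.
(a,b)_3: α=0, u≡1; β=1, v≡1 (mod 3); (1|3)=+1, (1|3)=+1; sign (−1)^0·+1^1·+1^0 = +1.
(a,b)_11: α=0, u≡1; β=2, v≡1 (mod 11); (1|11)=+1, (1|11)=+1; sign (−1)^0·+1^2·+1^0 = +1.
Ram(-17, -690) = {2, 5, 17, ∞}; no ℚ_2-point on the conic.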